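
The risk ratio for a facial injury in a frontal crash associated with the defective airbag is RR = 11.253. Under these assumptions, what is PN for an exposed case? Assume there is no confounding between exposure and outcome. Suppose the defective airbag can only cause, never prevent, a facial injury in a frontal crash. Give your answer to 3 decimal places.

Under exogeneity and monotonicity, PN = (RR − 1) / RR = 1 − 1/RR.
PN = (11.253 − 1) / 11.253 = 10.25 / 11.253 ≈ 0.9111

PN ≈ 0.911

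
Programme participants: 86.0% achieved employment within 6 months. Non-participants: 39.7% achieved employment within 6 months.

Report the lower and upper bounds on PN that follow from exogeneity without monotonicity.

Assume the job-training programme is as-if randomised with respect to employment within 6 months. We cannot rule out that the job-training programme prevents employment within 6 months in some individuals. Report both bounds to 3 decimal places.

0.538 ≤ PN ≤ 0.701

p₁ = 0.86, p₀ = 0.397.
Under exogeneity alone the bounds on PN are max{0,(p₁−p₀)/p₁} ≤ PN ≤ min{1,(1−p₀)/p₁}.
  lower = (p₁ − p₀)/p₁ = 0.463 / 0.86 ≈ 0.5384
  upper = min{1, (1 − p₀)/p₁} = 0.603 / 0.86 ≈ 0.7012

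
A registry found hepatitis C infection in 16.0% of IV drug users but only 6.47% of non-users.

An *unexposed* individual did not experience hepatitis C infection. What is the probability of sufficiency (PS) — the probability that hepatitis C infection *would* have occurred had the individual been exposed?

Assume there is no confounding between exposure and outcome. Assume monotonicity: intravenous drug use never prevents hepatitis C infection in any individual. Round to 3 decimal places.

PS ≈ 0.102

p₁ = 0.16, p₀ = 0.0647.
Under exogeneity and monotonicity, PS = (p₁ − p₀) / (1 − p₀).
PS = (0.16 − 0.0647) / (1 − 0.0647) = 0.0953 / 0.9353 ≈ 0.1019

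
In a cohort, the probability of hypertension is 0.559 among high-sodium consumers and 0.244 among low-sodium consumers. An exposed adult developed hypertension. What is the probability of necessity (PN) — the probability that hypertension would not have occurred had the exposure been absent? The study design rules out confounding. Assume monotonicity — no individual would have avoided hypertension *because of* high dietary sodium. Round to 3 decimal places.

Let p₁ = 0.559, p₀ = 0.244.
Under exogeneity and monotonicity, PN = (p₁ − p₀) / p₁.
PN = (0.559 − 0.244) / 0.559 = 0.315 / 0.559 ≈ 0.5635

PN ≈ 0.564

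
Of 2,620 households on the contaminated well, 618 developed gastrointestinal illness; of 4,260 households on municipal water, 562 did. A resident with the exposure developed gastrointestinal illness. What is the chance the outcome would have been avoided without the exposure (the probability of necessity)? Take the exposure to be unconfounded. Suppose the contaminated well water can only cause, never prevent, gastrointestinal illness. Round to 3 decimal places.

p₁ = P(outcome | exposed) = 618/2620 = 0.23588
p₀ = P(outcome | unexposed) = 562/4260 = 0.13192
Under exogeneity and monotonicity, PN = (p₁ − p₀) / p₁.
PN = (0.23588 − 0.13192) / 0.23588 = 0.10395 / 0.23588 ≈ 0.4407

PN ≈ 0.441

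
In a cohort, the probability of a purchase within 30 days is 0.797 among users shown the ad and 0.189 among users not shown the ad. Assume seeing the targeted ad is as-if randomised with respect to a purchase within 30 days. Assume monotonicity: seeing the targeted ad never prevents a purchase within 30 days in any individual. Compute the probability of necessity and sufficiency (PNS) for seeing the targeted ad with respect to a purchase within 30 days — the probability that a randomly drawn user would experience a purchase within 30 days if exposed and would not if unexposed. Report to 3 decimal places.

Let p₁ = 0.797, p₀ = 0.189.
Under exogeneity and monotonicity, PNS = p₁ − p₀.
PNS = 0.797 − 0.189 = 0.608

PNS ≈ 0.608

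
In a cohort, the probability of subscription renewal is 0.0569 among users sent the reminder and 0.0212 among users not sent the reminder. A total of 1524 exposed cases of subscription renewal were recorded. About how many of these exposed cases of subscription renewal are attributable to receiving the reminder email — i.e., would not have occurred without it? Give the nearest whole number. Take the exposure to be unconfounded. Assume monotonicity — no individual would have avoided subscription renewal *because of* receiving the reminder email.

Let p₁ = 0.0569, p₀ = 0.0212.
PN = (p₁ − p₀)/p₁ = (0.0569 − 0.0212) / 0.0569 ≈ 0.62742.
Attributable cases ≈ PN × (exposed cases) = 0.62742 × 1524 ≈ 956.18.

about 956 cases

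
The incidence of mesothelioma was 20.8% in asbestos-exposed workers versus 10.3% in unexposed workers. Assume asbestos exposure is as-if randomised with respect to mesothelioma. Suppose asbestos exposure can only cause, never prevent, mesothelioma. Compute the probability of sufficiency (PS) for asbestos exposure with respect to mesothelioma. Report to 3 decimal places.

PS ≈ 0.117

p₁ = 0.208, p₀ = 0.103.
Under exogeneity and monotonicity, PS = (p₁ − p₀) / (1 − p₀).
PS = (0.208 − 0.103) / (1 − 0.103) = 0.105 / 0.897 ≈ 0.1171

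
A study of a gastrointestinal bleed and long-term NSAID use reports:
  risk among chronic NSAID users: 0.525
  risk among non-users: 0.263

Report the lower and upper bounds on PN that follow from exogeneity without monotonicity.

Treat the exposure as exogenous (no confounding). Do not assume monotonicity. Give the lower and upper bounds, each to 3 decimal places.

0.499 ≤ PN ≤ 1.000

Let p₁ = 0.525, p₀ = 0.263.
Under exogeneity alone the bounds on PN are max{0,(p₁−p₀)/p₁} ≤ PN ≤ min{1,(1−p₀)/p₁}.
  lower = (p₁ − p₀)/p₁ = 0.262 / 0.525 ≈ 0.4990
  upper = min{1, (1 − p₀)/p₁} = 0.737 / 0.525 ≈ 1.4038 → capped at 1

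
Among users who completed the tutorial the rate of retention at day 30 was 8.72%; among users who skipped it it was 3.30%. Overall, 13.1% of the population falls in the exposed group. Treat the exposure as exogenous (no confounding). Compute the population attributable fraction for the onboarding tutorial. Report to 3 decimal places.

PAF ≈ 0.177

p₁ = 0.0872, p₀ = 0.033.
Overall risk P(Y=1) = π·p₁ + (1−π)·p₀ = 0.131×0.0872 + 0.869×0.033 = 0.0401.
Under exogeneity, PAF = [P(Y=1) − p₀] / P(Y=1).
PAF = (0.0401 − 0.033) / 0.0401 ≈ 0.1771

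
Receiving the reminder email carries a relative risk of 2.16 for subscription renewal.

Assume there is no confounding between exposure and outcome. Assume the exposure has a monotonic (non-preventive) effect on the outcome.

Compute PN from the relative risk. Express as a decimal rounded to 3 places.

PN ≈ 0.537

Under exogeneity and monotonicity, PN = (RR − 1) / RR = 1 − 1/RR.
PN = (2.16 − 1) / 2.16 = 1.16 / 2.16 ≈ 0.5370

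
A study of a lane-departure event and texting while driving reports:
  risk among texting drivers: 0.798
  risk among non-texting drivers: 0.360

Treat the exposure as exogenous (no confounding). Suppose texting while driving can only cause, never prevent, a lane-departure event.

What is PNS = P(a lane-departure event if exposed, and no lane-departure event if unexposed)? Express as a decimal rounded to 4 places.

PNS ≈ 0.4380

Let p₁ = 0.798, p₀ = 0.36.
Under exogeneity and monotonicity, PNS = p₁ − p₀.
PNS = 0.798 − 0.36 = 0.438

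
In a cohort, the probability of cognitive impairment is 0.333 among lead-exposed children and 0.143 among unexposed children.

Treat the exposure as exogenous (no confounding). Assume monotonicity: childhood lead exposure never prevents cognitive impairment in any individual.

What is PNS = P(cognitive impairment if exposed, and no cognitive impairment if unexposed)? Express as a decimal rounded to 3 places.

Let p₁ = 0.333, p₀ = 0.143.
Under exogeneity and monotonicity, PNS = p₁ − p₀.
PNS = 0.333 − 0.143 = 0.19

PNS ≈ 0.190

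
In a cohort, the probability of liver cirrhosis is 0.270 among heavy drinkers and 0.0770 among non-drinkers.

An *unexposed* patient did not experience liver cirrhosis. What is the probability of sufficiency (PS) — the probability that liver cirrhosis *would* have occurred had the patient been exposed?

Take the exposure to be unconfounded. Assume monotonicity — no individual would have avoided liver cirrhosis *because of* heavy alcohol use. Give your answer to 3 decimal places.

Let p₁ = 0.27, p₀ = 0.077.
Under exogeneity and monotonicity, PS = (p₁ − p₀) / (1 − p₀).
PS = (0.27 − 0.077) / (1 − 0.077) = 0.193 / 0.923 ≈ 0.2091

PS ≈ 0.209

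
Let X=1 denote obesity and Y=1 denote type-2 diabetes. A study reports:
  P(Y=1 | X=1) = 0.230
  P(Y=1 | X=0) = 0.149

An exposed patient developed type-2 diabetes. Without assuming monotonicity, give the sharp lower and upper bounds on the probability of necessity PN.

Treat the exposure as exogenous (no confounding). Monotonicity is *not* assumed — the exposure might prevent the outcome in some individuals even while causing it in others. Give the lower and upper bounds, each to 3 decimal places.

0.352 ≤ PN ≤ 1.000

Let p₁ = 0.23, p₀ = 0.149.
Under exogeneity alone the bounds on PN are max{0,(p₁−p₀)/p₁} ≤ PN ≤ min{1,(1−p₀)/p₁}.
  lower = (p₁ − p₀)/p₁ = 0.081 / 0.23 ≈ 0.3522
  upper = min{1, (1 − p₀)/p₁} = 0.851 / 0.23 ≈ 3.7000 → capped at 1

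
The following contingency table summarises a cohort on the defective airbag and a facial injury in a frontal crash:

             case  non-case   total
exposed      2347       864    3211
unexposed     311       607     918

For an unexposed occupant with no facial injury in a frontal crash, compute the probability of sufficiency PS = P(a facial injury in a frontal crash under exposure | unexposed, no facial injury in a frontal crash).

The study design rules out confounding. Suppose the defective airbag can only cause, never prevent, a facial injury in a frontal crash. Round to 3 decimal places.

PS ≈ 0.593

p₁ = P(outcome | exposed) = 2347/3211 = 0.73092
p₀ = P(outcome | unexposed) = 311/918 = 0.33878
Under exogeneity and monotonicity, PS = (p₁ − p₀)/(1 − p₀).
PS = (0.73092 − 0.33878) / 0.66122 ≈ 0.5931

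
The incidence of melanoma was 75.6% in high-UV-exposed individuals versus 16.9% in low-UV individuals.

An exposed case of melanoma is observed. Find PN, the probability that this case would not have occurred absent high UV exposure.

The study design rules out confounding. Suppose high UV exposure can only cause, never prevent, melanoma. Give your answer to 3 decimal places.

PN ≈ 0.776

p₁ = 0.756, p₀ = 0.169.
Under exogeneity and monotonicity, PN = (p₁ − p₀) / p₁.
PN = (0.756 − 0.169) / 0.756 = 0.587 / 0.756 ≈ 0.7765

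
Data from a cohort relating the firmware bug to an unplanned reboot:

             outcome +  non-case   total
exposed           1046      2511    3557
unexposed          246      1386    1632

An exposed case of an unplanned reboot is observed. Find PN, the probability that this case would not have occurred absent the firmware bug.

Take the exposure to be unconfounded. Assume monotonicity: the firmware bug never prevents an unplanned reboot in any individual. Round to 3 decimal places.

p₁ = P(outcome | exposed) = 1046/3557 = 0.29407
p₀ = P(outcome | unexposed) = 246/1632 = 0.15074
Under exogeneity and monotonicity, PN = (p₁ − p₀) / p₁.
PN = (0.29407 − 0.15074) / 0.29407 = 0.14333 / 0.29407 ≈ 0.4874

PN ≈ 0.487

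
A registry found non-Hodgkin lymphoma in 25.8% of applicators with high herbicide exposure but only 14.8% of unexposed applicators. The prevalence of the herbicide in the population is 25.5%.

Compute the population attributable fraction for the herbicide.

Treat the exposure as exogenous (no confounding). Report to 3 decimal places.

p₁ = 0.258, p₀ = 0.148.
Overall risk P(Y=1) = π·p₁ + (1−π)·p₀ = 0.255×0.258 + 0.745×0.148 = 0.17605.
Under exogeneity, PAF = [P(Y=1) − p₀] / P(Y=1).
PAF = (0.17605 − 0.148) / 0.17605 ≈ 0.1593

PAF ≈ 0.159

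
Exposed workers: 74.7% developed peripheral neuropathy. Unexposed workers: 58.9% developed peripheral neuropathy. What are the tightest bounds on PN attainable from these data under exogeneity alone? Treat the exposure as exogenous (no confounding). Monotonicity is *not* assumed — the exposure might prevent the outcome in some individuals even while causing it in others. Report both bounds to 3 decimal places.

p₁ = 0.747, p₀ = 0.589.
Under exogeneity alone the bounds on PN are max{0,(p₁−p₀)/p₁} ≤ PN ≤ min{1,(1−p₀)/p₁}.
  lower = (p₁ − p₀)/p₁ = 0.158 / 0.747 ≈ 0.2115
  upper = min{1, (1 − p₀)/p₁} = 0.411 / 0.747 ≈ 0.5502

0.212 ≤ PN ≤ 0.550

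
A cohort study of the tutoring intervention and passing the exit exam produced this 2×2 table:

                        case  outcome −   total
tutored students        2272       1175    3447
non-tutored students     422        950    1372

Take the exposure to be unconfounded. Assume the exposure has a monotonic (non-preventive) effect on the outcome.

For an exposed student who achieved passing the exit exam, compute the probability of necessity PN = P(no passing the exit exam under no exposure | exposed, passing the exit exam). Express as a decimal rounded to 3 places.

PN ≈ 0.533

p₁ = P(outcome | exposed) = 2272/3447 = 0.65912
p₀ = P(outcome | unexposed) = 422/1372 = 0.30758
Under exogeneity and monotonicity, PN = (p₁ − p₀)/p₁.
PN = (0.65912 − 0.30758) / 0.65912 ≈ 0.5333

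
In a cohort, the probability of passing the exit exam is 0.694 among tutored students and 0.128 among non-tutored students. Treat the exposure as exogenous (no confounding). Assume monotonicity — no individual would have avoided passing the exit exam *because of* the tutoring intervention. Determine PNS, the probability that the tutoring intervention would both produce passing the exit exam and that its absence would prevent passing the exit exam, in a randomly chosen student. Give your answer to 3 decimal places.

PNS ≈ 0.566

Let p₁ = 0.694, p₀ = 0.128.
Under exogeneity and monotonicity, PNS = p₁ − p₀.
PNS = 0.694 − 0.128 = 0.566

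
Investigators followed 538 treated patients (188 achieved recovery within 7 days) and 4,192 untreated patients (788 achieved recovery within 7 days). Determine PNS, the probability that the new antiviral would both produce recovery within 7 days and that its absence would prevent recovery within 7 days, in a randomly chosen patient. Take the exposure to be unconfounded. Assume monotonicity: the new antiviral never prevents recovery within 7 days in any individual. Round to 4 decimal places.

p₁ = P(outcome | exposed) = 188/538 = 0.34944
p₀ = P(outcome | unexposed) = 788/4192 = 0.18798
Under exogeneity and monotonicity, PNS = p₁ − p₀.
PNS = 0.34944 − 0.18798 = 0.16147

PNS ≈ 0.1615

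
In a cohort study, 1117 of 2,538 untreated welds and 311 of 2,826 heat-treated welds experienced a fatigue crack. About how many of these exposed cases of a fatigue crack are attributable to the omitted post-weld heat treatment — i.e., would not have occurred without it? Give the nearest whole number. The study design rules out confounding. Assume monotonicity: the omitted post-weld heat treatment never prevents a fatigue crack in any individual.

about 838 cases

p₁ = P(outcome | exposed) = 1117/2538 = 0.44011
p₀ = P(outcome | unexposed) = 311/2826 = 0.11005
PN = (p₁ − p₀)/p₁ = (0.44011 − 0.11005) / 0.44011 ≈ 0.74995.
Attributable cases ≈ PN × (exposed cases) = 0.74995 × 1117 ≈ 837.69.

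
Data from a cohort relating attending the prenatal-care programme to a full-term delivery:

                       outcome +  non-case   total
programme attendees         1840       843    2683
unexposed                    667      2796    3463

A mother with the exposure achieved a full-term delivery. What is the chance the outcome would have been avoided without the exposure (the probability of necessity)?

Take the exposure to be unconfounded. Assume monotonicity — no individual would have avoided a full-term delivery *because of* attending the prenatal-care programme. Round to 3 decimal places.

PN ≈ 0.719

p₁ = P(outcome | exposed) = 1840/2683 = 0.6858
p₀ = P(outcome | unexposed) = 667/3463 = 0.19261
Under exogeneity and monotonicity, PN = (p₁ − p₀)/p₁.
PN = (0.6858 − 0.19261) / 0.6858 ≈ 0.7191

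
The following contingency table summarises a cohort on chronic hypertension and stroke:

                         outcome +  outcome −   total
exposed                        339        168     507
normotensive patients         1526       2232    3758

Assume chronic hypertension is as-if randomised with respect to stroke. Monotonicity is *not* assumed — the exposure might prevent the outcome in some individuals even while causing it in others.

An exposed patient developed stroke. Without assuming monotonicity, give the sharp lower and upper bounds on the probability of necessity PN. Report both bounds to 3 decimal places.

0.393 ≤ PN ≤ 0.888

p₁ = P(outcome | exposed) = 339/507 = 0.66864
p₀ = P(outcome | unexposed) = 1526/3758 = 0.40607
Under exogeneity alone the bounds on PN are max{0,(p₁−p₀)/p₁} ≤ PN ≤ min{1,(1−p₀)/p₁}.
  lower = (p₁ − p₀)/p₁ = 0.26257 / 0.66864 ≈ 0.3927
  upper = min{1, (1 − p₀)/p₁} = 0.59393 / 0.66864 ≈ 0.8883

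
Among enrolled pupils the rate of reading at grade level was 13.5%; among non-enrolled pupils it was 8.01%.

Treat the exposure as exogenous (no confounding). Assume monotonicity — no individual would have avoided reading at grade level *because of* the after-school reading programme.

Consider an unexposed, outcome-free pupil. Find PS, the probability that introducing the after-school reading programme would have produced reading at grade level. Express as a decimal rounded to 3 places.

p₁ = 0.135, p₀ = 0.0801.
Under exogeneity and monotonicity, PS = (p₁ − p₀) / (1 − p₀).
PS = (0.135 − 0.0801) / (1 − 0.0801) = 0.0549 / 0.9199 ≈ 0.0597

PS ≈ 0.060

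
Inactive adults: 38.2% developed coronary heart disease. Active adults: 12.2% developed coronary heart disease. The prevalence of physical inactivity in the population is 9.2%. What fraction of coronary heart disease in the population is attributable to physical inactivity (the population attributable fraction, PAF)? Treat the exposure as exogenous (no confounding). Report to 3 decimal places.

PAF ≈ 0.164

p₁ = 0.382, p₀ = 0.122.
Overall risk P(Y=1) = π·p₁ + (1−π)·p₀ = 0.092×0.382 + 0.908×0.122 = 0.14592.
Under exogeneity, PAF = [P(Y=1) − p₀] / P(Y=1).
PAF = (0.14592 − 0.122) / 0.14592 ≈ 0.1639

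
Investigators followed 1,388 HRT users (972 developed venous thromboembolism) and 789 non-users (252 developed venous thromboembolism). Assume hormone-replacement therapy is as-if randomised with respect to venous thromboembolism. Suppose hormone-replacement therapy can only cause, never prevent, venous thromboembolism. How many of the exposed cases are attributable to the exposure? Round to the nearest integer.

about 529 cases

p₁ = P(outcome | exposed) = 972/1388 = 0.70029
p₀ = P(outcome | unexposed) = 252/789 = 0.31939
PN = (p₁ − p₀)/p₁ = (0.70029 − 0.31939) / 0.70029 ≈ 0.54391.
Attributable cases ≈ PN × (exposed cases) = 0.54391 × 972 ≈ 528.68.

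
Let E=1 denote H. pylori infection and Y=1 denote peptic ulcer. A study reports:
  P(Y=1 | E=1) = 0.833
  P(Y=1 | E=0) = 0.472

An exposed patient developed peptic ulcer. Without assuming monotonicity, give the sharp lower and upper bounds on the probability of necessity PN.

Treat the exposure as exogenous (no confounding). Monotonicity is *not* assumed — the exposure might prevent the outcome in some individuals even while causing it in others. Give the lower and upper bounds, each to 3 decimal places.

Let p₁ = 0.833, p₀ = 0.472.
Under exogeneity alone the bounds on PN are max{0,(p₁−p₀)/p₁} ≤ PN ≤ min{1,(1−p₀)/p₁}.
  lower = (p₁ − p₀)/p₁ = 0.361 / 0.833 ≈ 0.4334
  upper = min{1, (1 − p₀)/p₁} = 0.528 / 0.833 ≈ 0.6339

0.433 ≤ PN ≤ 0.634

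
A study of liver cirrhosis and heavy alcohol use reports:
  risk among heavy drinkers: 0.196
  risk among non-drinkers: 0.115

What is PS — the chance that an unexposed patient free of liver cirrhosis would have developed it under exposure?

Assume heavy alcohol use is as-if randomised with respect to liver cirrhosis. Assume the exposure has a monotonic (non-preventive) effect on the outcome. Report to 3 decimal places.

Let p₁ = 0.196, p₀ = 0.115.
Under exogeneity and monotonicity, PS = (p₁ − p₀) / (1 − p₀).
PS = (0.196 − 0.115) / (1 − 0.115) = 0.081 / 0.885 ≈ 0.0915

PS ≈ 0.092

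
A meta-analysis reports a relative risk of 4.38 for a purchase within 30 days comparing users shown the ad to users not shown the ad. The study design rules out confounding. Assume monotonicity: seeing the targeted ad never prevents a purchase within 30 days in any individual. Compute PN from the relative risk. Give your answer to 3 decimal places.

Under exogeneity and monotonicity, PN = (RR − 1) / RR = 1 − 1/RR.
PN = (4.38 − 1) / 4.38 = 3.38 / 4.38 ≈ 0.7717

PN ≈ 0.772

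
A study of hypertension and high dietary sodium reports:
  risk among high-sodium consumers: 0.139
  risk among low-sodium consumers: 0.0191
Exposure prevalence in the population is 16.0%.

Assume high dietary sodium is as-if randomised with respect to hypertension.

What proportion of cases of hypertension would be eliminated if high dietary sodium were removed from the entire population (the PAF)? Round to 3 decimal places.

PAF ≈ 0.501

Let p₁ = 0.139, p₀ = 0.0191.
Overall risk P(Y=1) = π·p₁ + (1−π)·p₀ = 0.16×0.139 + 0.84×0.0191 = 0.038284.
Under exogeneity, PAF = [P(Y=1) − p₀] / P(Y=1).
PAF = (0.038284 − 0.0191) / 0.038284 ≈ 0.5011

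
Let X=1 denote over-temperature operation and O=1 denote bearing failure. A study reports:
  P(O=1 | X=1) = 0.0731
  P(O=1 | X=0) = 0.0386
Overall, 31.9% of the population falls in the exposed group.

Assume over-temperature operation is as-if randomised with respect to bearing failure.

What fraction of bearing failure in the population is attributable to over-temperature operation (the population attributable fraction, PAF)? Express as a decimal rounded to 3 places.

Let p₁ = 0.0731, p₀ = 0.0386.
Overall risk P(Y=1) = π·p₁ + (1−π)·p₀ = 0.319×0.0731 + 0.681×0.0386 = 0.049606.
Under exogeneity, PAF = [P(Y=1) − p₀] / P(Y=1).
PAF = (0.049606 − 0.0386) / 0.049606 ≈ 0.2219

PAF ≈ 0.222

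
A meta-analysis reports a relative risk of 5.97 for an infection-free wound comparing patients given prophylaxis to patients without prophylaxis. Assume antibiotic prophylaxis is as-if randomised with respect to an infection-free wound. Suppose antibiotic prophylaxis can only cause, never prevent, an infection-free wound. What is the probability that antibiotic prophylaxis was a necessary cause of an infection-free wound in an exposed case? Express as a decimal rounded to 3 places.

PN ≈ 0.832

Under exogeneity and monotonicity, PN = (RR − 1) / RR = 1 − 1/RR.
PN = (5.97 − 1) / 5.97 = 4.97 / 5.97 ≈ 0.8325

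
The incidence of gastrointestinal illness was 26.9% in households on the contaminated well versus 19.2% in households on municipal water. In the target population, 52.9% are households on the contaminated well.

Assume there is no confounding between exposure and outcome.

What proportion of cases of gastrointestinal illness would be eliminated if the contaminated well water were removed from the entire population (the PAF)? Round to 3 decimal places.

PAF ≈ 0.175

p₁ = 0.269, p₀ = 0.192.
Overall risk P(Y=1) = π·p₁ + (1−π)·p₀ = 0.529×0.269 + 0.471×0.192 = 0.23273.
Under exogeneity, PAF = [P(Y=1) − p₀] / P(Y=1).
PAF = (0.23273 − 0.192) / 0.23273 ≈ 0.1750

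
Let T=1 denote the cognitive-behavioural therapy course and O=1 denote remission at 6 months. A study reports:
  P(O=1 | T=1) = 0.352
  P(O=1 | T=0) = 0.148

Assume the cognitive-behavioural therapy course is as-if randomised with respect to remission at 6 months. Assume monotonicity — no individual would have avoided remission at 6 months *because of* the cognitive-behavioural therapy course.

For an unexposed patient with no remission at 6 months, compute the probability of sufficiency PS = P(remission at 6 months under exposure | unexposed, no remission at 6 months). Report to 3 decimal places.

Let p₁ = 0.352, p₀ = 0.148.
Under exogeneity and monotonicity, PS = (p₁ − p₀) / (1 − p₀).
PS = (0.352 − 0.148) / (1 − 0.148) = 0.204 / 0.852 ≈ 0.2394

PS ≈ 0.239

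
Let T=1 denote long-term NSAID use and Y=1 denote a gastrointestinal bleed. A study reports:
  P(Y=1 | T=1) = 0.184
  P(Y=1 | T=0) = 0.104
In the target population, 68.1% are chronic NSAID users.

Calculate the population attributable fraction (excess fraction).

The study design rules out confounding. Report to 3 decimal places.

Let p₁ = 0.184, p₀ = 0.104.
Overall risk P(Y=1) = π·p₁ + (1−π)·p₀ = 0.681×0.184 + 0.319×0.104 = 0.15848.
Under exogeneity, PAF = [P(Y=1) − p₀] / P(Y=1).
PAF = (0.15848 − 0.104) / 0.15848 ≈ 0.3438

PAF ≈ 0.344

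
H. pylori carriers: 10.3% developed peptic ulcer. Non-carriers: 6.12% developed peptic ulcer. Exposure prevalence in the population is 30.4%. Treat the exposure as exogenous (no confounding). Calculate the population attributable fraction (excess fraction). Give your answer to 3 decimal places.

p₁ = 0.103, p₀ = 0.0612.
Overall risk P(Y=1) = π·p₁ + (1−π)·p₀ = 0.304×0.103 + 0.696×0.0612 = 0.073907.
Under exogeneity, PAF = [P(Y=1) − p₀] / P(Y=1).
PAF = (0.073907 − 0.0612) / 0.073907 ≈ 0.1719

PAF ≈ 0.172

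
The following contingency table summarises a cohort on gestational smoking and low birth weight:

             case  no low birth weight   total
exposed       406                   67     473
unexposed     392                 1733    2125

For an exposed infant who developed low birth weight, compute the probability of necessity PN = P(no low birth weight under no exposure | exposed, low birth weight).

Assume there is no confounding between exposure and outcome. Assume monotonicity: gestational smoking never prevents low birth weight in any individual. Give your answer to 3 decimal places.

PN ≈ 0.785

p₁ = P(outcome | exposed) = 406/473 = 0.85835
p₀ = P(outcome | unexposed) = 392/2125 = 0.18447
Under exogeneity and monotonicity, PN = (p₁ − p₀)/p₁.
PN = (0.85835 − 0.18447) / 0.85835 ≈ 0.7851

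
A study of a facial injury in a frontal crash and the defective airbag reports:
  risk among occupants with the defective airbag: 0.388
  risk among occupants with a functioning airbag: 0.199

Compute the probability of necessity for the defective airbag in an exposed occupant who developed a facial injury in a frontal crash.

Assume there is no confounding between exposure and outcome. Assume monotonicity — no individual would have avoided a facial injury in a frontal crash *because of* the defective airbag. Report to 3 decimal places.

PN ≈ 0.487

Let p₁ = 0.388, p₀ = 0.199.
Under exogeneity and monotonicity, PN = (p₁ − p₀) / p₁.
PN = (0.388 − 0.199) / 0.388 = 0.189 / 0.388 ≈ 0.4871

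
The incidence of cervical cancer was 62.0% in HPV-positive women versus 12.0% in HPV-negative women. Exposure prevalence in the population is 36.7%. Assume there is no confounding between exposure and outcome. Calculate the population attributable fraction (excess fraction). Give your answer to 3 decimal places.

p₁ = 0.62, p₀ = 0.12.
Overall risk P(Y=1) = π·p₁ + (1−π)·p₀ = 0.367×0.62 + 0.633×0.12 = 0.3035.
Under exogeneity, PAF = [P(Y=1) − p₀] / P(Y=1).
PAF = (0.3035 − 0.12) / 0.3035 ≈ 0.6046

PAF ≈ 0.605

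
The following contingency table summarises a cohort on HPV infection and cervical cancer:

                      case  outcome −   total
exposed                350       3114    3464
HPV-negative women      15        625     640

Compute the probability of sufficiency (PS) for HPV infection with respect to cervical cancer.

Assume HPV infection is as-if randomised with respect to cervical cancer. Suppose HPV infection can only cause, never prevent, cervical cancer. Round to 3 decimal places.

p₁ = P(outcome | exposed) = 350/3464 = 0.10104
p₀ = P(outcome | unexposed) = 15/640 = 0.023438
Under exogeneity and monotonicity, PS = (p₁ − p₀) / (1 − p₀).
PS = (0.10104 − 0.023438) / (1 − 0.023438) = 0.077602 / 0.97656 ≈ 0.0795

PS ≈ 0.079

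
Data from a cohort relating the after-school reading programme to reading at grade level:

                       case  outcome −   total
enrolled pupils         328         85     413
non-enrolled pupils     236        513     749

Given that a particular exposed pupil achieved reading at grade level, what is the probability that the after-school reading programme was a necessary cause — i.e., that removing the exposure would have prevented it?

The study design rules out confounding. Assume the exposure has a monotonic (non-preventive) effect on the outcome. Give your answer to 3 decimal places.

PN ≈ 0.603

p₁ = P(outcome | exposed) = 328/413 = 0.79419
p₀ = P(outcome | unexposed) = 236/749 = 0.31509
Under exogeneity and monotonicity, PN = (p₁ − p₀) / p₁.
PN = (0.79419 − 0.31509) / 0.79419 = 0.4791 / 0.79419 ≈ 0.6033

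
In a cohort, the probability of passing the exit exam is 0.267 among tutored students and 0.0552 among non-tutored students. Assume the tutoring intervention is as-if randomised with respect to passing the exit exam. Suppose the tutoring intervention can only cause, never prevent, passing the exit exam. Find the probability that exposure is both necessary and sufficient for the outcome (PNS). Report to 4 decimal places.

PNS ≈ 0.2118

Let p₁ = 0.267, p₀ = 0.0552.
Under exogeneity and monotonicity, PNS = p₁ − p₀.
PNS = 0.267 − 0.0552 = 0.2118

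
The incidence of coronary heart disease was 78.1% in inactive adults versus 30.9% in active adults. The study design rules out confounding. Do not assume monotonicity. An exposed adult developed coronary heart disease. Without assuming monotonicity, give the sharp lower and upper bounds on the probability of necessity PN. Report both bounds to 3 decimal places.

0.604 ≤ PN ≤ 0.885

p₁ = 0.781, p₀ = 0.309.
Under exogeneity alone the bounds on PN are max{0,(p₁−p₀)/p₁} ≤ PN ≤ min{1,(1−p₀)/p₁}.
  lower = (p₁ − p₀)/p₁ = 0.472 / 0.781 ≈ 0.6044
  upper = min{1, (1 − p₀)/p₁} = 0.691 / 0.781 ≈ 0.8848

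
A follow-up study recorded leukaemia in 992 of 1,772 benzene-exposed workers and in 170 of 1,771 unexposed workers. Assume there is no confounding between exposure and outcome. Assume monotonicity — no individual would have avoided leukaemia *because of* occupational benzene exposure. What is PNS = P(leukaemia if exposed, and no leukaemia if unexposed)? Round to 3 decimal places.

p₁ = P(outcome | exposed) = 992/1772 = 0.55982
p₀ = P(outcome | unexposed) = 170/1771 = 0.095991
Under exogeneity and monotonicity, PNS = p₁ − p₀.
PNS = 0.55982 − 0.095991 = 0.46383

PNS ≈ 0.464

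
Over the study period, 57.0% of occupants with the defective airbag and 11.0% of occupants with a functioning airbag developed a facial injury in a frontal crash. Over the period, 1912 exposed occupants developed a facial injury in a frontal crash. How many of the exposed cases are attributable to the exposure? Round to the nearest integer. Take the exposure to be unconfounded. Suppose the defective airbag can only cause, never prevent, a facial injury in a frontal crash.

p₁ = 0.57, p₀ = 0.11.
PN = (p₁ − p₀)/p₁ = (0.57 − 0.11) / 0.57 ≈ 0.80702.
Attributable cases ≈ PN × (exposed cases) = 0.80702 × 1912 ≈ 1543.02.

about 1543 cases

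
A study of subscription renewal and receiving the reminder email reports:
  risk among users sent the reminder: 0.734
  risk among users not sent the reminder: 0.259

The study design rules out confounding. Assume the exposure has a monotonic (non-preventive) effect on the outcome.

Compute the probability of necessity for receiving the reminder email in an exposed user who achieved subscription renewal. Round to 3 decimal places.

PN ≈ 0.647

Let p₁ = 0.734, p₀ = 0.259.
Under exogeneity and monotonicity, PN = (p₁ − p₀) / p₁.
PN = (0.734 − 0.259) / 0.734 = 0.475 / 0.734 ≈ 0.6471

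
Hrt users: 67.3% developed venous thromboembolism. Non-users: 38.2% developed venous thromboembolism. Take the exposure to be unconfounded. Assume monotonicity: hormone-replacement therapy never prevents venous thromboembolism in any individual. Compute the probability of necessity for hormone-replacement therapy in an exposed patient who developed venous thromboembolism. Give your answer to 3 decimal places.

p₁ = 0.673, p₀ = 0.382.
Under exogeneity and monotonicity, PN = (p₁ − p₀) / p₁.
PN = (0.673 − 0.382) / 0.673 = 0.291 / 0.673 ≈ 0.4324

PN ≈ 0.432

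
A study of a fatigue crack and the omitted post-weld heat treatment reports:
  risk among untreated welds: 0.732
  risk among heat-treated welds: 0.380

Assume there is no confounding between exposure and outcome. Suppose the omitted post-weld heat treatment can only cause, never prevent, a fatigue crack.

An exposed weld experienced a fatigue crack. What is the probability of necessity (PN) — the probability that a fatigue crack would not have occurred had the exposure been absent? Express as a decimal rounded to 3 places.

PN ≈ 0.481

Let p₁ = 0.732, p₀ = 0.38.
Under exogeneity and monotonicity, PN = (p₁ − p₀) / p₁.
PN = (0.732 − 0.38) / 0.732 = 0.352 / 0.732 ≈ 0.4809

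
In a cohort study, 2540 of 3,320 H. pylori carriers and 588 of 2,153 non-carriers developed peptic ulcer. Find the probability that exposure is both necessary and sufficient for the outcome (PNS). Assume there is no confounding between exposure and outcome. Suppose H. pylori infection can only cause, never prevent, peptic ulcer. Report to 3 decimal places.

p₁ = P(outcome | exposed) = 2540/3320 = 0.76506
p₀ = P(outcome | unexposed) = 588/2153 = 0.27311
Under exogeneity and monotonicity, PNS = p₁ − p₀.
PNS = 0.76506 − 0.27311 = 0.49195

PNS ≈ 0.492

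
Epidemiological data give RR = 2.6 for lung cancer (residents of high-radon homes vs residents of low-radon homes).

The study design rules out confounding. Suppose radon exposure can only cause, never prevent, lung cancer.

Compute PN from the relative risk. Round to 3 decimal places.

PN ≈ 0.615

Under exogeneity and monotonicity, PN = (RR − 1) / RR = 1 − 1/RR.
PN = (2.6 − 1) / 2.6 = 1.6 / 2.6 ≈ 0.6154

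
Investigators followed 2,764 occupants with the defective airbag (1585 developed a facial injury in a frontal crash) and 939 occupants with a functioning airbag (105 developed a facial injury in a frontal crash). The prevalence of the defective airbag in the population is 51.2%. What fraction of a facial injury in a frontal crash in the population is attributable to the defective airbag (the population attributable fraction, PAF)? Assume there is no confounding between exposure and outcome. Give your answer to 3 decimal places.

PAF ≈ 0.679

p₁ = P(outcome | exposed) = 1585/2764 = 0.57344
p₀ = P(outcome | unexposed) = 105/939 = 0.11182
Overall risk P(Y=1) = π·p₁ + (1−π)·p₀ = 0.512×0.57344 + 0.488×0.11182 = 0.34817.
Under exogeneity, PAF = [P(Y=1) − p₀] / P(Y=1).
PAF = (0.34817 − 0.11182) / 0.34817 ≈ 0.6788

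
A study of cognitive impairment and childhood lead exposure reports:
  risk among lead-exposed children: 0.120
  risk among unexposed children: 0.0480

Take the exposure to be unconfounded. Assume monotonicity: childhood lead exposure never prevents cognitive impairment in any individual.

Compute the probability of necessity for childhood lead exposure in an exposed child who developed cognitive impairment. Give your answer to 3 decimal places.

Let p₁ = 0.12, p₀ = 0.048.
Under exogeneity and monotonicity, PN = (p₁ − p₀) / p₁.
PN = (0.12 − 0.048) / 0.12 = 0.072 / 0.12 ≈ 0.6000

PN ≈ 0.600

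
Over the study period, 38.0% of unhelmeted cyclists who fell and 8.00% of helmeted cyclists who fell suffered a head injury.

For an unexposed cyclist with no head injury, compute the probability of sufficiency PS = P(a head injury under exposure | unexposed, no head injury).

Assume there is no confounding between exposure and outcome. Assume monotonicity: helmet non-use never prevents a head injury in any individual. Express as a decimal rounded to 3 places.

p₁ = 0.38, p₀ = 0.08.
Under exogeneity and monotonicity, PS = (p₁ − p₀) / (1 − p₀).
PS = (0.38 − 0.08) / (1 − 0.08) = 0.3 / 0.92 ≈ 0.3261

PS ≈ 0.326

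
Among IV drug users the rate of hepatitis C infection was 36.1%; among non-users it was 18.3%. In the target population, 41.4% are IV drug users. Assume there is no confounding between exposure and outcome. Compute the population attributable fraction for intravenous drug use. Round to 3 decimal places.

PAF ≈ 0.287

p₁ = 0.361, p₀ = 0.183.
Overall risk P(Y=1) = π·p₁ + (1−π)·p₀ = 0.414×0.361 + 0.586×0.183 = 0.25669.
Under exogeneity, PAF = [P(Y=1) − p₀] / P(Y=1).
PAF = (0.25669 − 0.183) / 0.25669 ≈ 0.2871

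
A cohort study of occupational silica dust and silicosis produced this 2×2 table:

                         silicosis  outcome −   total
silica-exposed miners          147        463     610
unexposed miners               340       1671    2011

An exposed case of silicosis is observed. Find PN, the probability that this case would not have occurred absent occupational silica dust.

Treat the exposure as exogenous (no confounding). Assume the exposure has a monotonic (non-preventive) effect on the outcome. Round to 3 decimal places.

p₁ = P(outcome | exposed) = 147/610 = 0.24098
p₀ = P(outcome | unexposed) = 340/2011 = 0.16907
Under exogeneity and monotonicity, PN = (p₁ − p₀)/p₁.
PN = (0.24098 − 0.16907) / 0.24098 ≈ 0.2984

PN ≈ 0.298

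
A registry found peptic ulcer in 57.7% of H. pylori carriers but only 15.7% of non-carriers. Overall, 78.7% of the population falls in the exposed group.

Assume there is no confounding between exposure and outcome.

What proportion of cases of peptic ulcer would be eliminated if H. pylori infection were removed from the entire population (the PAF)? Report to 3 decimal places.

PAF ≈ 0.678

p₁ = 0.577, p₀ = 0.157.
Overall risk P(Y=1) = π·p₁ + (1−π)·p₀ = 0.787×0.577 + 0.213×0.157 = 0.48754.
Under exogeneity, PAF = [P(Y=1) − p₀] / P(Y=1).
PAF = (0.48754 − 0.157) / 0.48754 ≈ 0.6780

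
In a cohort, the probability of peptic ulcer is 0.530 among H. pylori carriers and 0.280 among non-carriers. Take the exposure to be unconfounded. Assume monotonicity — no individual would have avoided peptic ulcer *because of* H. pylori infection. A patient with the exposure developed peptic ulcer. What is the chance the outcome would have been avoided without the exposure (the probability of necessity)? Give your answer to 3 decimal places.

PN ≈ 0.472

Let p₁ = 0.53, p₀ = 0.28.
Under exogeneity and monotonicity, PN = (p₁ − p₀) / p₁.
PN = (0.53 − 0.28) / 0.53 = 0.25 / 0.53 ≈ 0.4717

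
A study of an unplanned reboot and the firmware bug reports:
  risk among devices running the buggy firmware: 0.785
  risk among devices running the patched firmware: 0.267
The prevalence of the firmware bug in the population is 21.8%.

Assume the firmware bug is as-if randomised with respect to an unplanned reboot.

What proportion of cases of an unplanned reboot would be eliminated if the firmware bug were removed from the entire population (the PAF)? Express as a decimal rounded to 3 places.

PAF ≈ 0.297

Let p₁ = 0.785, p₀ = 0.267.
Overall risk P(Y=1) = π·p₁ + (1−π)·p₀ = 0.218×0.785 + 0.782×0.267 = 0.37992.
Under exogeneity, PAF = [P(Y=1) − p₀] / P(Y=1).
PAF = (0.37992 − 0.267) / 0.37992 ≈ 0.2972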